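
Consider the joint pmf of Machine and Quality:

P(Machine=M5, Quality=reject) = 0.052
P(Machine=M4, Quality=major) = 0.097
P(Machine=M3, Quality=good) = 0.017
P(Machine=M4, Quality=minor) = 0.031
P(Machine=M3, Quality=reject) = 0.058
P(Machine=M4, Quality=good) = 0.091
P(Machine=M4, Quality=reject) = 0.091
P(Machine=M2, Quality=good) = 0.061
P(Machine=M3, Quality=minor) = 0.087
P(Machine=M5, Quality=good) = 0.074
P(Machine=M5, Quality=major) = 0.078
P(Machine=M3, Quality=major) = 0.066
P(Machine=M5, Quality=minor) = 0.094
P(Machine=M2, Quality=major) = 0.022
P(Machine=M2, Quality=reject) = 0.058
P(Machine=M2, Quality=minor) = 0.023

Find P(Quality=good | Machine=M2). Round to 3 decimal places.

P(Machine=M2) = 0.061 + 0.023 + 0.022 + 0.058 = 0.164.
P(Quality=good | Machine=M2) = 0.061/0.164 = 0.372.

0.372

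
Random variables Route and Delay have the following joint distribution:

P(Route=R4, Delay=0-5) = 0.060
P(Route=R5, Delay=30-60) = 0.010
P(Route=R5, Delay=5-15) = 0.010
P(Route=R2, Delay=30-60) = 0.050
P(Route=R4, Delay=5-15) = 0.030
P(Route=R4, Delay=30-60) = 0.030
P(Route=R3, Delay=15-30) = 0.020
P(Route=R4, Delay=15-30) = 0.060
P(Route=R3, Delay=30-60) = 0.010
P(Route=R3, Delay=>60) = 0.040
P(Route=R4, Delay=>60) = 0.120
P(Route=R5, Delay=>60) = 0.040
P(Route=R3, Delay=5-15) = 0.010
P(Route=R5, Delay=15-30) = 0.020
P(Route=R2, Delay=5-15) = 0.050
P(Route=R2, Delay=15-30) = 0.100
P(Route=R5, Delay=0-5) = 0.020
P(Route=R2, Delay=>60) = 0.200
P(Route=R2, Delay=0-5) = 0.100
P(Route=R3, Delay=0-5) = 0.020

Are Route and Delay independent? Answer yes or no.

yes

Every cell satisfies P(Route,Delay) = P(Route)·P(Delay). For instance P(Route=R4) = 0.300, P(Delay=15-30) = 0.200, and 0.300×0.200 = 0.060 matches the joint entry. So Route and Delay are independent.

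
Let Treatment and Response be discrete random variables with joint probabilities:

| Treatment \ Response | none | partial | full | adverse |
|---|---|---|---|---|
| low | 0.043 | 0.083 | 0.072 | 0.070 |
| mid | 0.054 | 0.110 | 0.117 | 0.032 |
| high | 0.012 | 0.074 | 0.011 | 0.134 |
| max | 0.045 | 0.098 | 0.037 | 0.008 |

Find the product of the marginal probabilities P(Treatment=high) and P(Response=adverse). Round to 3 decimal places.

P(Treatment=high) = 0.012 + 0.074 + 0.011 + 0.134 = 0.231.
P(Response=adverse) = 0.070 + 0.032 + 0.134 + 0.008 = 0.244.
Product: 0.231 × 0.244 = 0.056.

0.056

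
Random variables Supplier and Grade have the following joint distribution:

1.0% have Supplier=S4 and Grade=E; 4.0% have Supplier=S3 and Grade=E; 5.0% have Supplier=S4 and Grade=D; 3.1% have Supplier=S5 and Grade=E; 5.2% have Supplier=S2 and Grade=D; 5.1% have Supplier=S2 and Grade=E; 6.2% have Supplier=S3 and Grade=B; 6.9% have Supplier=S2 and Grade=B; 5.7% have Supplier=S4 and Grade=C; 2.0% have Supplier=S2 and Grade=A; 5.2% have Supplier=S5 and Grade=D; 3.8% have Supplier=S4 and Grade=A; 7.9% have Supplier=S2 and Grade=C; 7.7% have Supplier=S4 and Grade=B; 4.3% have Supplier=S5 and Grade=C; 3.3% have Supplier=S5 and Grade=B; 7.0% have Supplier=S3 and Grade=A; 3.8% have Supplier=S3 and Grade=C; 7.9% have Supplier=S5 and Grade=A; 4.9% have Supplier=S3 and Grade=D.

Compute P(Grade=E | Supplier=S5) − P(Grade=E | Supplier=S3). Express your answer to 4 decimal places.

-0.0242

P(Supplier=S5) = 0.079 + 0.033 + 0.043 + 0.052 + 0.031 = 0.238; P(Grade=E | Supplier=S5) = 0.031/0.238 = 0.13025.
P(Supplier=S3) = 0.070 + 0.062 + 0.038 + 0.049 + 0.040 = 0.259; P(Grade=E | Supplier=S3) = 0.040/0.259 = 0.15444.
Difference = -0.0242.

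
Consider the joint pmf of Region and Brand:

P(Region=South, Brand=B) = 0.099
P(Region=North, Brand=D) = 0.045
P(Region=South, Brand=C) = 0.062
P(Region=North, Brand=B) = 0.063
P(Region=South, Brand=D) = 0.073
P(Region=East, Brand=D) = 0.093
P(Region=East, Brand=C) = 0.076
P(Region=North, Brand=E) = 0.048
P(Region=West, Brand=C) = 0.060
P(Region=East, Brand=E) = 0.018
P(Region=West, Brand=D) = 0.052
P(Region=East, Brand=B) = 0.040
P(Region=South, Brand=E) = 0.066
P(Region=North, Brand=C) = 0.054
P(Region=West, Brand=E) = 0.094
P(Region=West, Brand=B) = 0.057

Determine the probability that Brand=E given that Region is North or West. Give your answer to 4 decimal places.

0.3002

P(Region=North) = 0.063 + 0.054 + 0.045 + 0.048 = 0.210.
P(Region=West) = 0.057 + 0.060 + 0.052 + 0.094 = 0.263.
P(Region ∈ {North, West}) = 0.210 + 0.263 = 0.473; P(Brand=E, Region ∈ {North, West}) = 0.048 + 0.094 = 0.142.
P(Brand=E | Region ∈ {North, West}) = 0.142/0.473 = 0.3002.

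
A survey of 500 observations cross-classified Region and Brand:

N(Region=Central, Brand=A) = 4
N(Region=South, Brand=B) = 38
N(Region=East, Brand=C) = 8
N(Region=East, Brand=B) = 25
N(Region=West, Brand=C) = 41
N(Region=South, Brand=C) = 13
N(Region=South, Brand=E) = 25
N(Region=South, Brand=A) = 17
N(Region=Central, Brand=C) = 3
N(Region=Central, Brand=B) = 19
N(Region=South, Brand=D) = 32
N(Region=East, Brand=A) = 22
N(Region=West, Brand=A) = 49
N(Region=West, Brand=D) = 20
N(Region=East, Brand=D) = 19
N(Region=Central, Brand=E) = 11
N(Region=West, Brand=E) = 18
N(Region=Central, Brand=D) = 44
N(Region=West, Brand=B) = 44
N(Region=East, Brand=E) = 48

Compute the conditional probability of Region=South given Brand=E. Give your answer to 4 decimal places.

Total with Brand=E: 25 + 48 + 18 + 11 = 102.
P(Region=South | Brand=E) = 25/102 = 0.2451.

0.2451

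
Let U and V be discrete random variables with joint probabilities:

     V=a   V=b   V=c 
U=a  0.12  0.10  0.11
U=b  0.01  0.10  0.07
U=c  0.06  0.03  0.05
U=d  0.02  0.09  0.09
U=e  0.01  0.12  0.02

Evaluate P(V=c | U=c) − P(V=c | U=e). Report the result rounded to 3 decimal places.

P(U=c) = 0.06 + 0.03 + 0.05 = 0.14; P(V=c | U=c) = 0.05/0.14 = 0.3571.
P(U=e) = 0.01 + 0.12 + 0.02 = 0.15; P(V=c | U=e) = 0.02/0.15 = 0.1333.
Difference = 0.224.

0.224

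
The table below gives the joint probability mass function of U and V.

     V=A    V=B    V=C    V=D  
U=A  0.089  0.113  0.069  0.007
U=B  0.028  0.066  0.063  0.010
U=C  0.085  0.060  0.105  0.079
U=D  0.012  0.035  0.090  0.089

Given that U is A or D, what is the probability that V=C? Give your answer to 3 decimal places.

P(U=A) = 0.089 + 0.113 + 0.069 + 0.007 = 0.278.
P(U=D) = 0.012 + 0.035 + 0.090 + 0.089 = 0.226.
P(U ∈ {A, D}) = 0.278 + 0.226 = 0.504; P(V=C, U ∈ {A, D}) = 0.069 + 0.090 = 0.159.
P(V=C | U ∈ {A, D}) = 0.159/0.504 = 0.315.

0.315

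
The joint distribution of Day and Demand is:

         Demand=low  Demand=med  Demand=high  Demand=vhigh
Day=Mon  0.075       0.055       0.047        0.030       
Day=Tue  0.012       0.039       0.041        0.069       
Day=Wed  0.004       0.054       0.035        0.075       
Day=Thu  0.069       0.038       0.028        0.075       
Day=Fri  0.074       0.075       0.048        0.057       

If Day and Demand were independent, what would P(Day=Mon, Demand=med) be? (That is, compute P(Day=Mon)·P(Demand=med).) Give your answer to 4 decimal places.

0.0540

P(Day=Mon) = 0.075 + 0.055 + 0.047 + 0.030 = 0.207.
P(Demand=med) = 0.055 + 0.039 + 0.054 + 0.038 + 0.075 = 0.261.
Product: 0.207 × 0.261 = 0.0540.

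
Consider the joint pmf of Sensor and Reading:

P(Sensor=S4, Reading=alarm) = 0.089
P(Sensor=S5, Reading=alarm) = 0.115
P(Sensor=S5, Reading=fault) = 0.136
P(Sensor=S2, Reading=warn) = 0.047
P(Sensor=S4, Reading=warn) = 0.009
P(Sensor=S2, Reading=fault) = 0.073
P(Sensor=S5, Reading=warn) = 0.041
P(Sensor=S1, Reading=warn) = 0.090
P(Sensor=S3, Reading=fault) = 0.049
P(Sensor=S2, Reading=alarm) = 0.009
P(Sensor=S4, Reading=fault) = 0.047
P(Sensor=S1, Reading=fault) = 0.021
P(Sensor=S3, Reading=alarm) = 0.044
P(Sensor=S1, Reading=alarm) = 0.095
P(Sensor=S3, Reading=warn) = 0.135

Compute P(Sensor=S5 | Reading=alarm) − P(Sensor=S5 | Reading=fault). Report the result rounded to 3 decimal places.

-0.090

P(Reading=alarm) = 0.095 + 0.009 + 0.044 + 0.089 + 0.115 = 0.352; P(Sensor=S5 | Reading=alarm) = 0.115/0.352 = 0.3267.
P(Reading=fault) = 0.021 + 0.073 + 0.049 + 0.047 + 0.136 = 0.326; P(Sensor=S5 | Reading=fault) = 0.136/0.326 = 0.4172.
Difference = -0.090.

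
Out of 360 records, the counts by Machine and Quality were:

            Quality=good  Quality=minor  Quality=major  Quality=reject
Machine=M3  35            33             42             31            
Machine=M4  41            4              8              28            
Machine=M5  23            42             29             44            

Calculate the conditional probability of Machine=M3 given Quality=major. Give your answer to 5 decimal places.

0.53165

Total with Quality=major: 42 + 8 + 29 = 79.
P(Machine=M3 | Quality=major) = 42/79 = 0.53165.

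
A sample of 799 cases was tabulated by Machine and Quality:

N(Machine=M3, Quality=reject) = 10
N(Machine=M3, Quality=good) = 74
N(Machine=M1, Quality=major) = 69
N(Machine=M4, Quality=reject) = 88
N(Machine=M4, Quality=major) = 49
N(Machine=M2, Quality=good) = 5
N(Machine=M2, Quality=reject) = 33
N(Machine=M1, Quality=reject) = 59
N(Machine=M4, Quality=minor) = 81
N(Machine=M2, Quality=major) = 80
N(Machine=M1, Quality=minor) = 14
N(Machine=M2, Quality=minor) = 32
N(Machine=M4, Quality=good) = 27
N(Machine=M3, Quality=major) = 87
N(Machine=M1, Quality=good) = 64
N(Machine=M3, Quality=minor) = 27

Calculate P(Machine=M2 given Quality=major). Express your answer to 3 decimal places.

Total with Quality=major: 69 + 80 + 87 + 49 = 285.
P(Machine=M2 | Quality=major) = 80/285 = 0.281.

0.281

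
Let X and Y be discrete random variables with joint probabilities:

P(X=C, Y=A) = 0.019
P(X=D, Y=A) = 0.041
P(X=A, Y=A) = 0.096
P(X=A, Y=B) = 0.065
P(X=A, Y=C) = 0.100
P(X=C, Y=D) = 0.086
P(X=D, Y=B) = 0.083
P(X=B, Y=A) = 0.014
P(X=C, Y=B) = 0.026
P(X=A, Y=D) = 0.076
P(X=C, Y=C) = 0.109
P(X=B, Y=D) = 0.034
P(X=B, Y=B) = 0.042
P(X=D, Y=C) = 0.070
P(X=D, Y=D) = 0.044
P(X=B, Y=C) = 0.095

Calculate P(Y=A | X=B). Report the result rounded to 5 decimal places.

P(X=B) = 0.014 + 0.042 + 0.095 + 0.034 = 0.185.
P(Y=A | X=B) = 0.014/0.185 = 0.07568.

0.07568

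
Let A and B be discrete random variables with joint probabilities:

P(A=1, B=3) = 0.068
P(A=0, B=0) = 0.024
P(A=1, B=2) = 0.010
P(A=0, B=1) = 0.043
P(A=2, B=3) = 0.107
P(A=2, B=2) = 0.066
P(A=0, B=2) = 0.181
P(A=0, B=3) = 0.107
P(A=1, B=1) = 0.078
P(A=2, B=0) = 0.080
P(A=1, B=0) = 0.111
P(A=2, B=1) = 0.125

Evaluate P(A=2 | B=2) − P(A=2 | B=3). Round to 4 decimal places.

P(B=2) = 0.181 + 0.010 + 0.066 = 0.257; P(A=2 | B=2) = 0.066/0.257 = 0.25681.
P(B=3) = 0.107 + 0.068 + 0.107 = 0.282; P(A=2 | B=3) = 0.107/0.282 = 0.37943.
Difference = -0.1226.

-0.1226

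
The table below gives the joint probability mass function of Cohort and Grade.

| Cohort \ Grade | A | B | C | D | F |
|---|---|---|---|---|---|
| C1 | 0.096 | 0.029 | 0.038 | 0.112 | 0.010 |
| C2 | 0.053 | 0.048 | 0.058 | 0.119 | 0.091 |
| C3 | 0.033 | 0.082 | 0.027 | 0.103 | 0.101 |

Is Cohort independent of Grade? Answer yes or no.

no

P(Cohort=C1) = 0.285 and P(Grade=F) = 0.202, so their product is 0.05757, but P(Cohort=C1, Grade=F) = 0.010. Since these differ, Cohort and Grade are not independent.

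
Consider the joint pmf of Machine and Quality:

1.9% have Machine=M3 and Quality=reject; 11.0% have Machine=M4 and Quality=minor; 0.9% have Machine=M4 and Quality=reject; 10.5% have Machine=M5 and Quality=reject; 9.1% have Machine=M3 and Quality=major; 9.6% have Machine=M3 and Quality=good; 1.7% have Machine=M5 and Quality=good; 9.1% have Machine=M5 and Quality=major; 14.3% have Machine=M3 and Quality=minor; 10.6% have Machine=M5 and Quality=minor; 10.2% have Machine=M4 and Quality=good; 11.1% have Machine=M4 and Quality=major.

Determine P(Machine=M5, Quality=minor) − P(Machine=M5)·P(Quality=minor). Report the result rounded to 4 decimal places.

P(Machine=M5) = 0.017 + 0.106 + 0.091 + 0.105 = 0.319.
P(Quality=minor) = 0.143 + 0.110 + 0.106 = 0.359.
P(Machine=M5, Quality=minor) − P(Machine=M5)P(Quality=minor) = 0.106 − 0.319×0.359 = -0.0085.

-0.0085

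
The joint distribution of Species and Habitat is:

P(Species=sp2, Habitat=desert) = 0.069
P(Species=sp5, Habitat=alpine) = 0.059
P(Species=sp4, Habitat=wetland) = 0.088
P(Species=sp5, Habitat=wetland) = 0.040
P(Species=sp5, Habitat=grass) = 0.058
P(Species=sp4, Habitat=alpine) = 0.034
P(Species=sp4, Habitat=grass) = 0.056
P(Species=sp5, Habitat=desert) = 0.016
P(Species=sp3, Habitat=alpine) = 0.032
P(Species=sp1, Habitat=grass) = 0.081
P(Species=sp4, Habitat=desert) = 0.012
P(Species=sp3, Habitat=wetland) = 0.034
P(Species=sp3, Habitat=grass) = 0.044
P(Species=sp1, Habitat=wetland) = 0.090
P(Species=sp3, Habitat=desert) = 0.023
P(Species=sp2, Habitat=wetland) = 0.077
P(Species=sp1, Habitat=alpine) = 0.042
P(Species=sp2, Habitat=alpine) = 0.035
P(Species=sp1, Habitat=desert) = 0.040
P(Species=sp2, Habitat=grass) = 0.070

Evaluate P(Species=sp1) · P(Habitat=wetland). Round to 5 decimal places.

0.08324

P(Species=sp1) = 0.081 + 0.090 + 0.040 + 0.042 = 0.253.
P(Habitat=wetland) = 0.090 + 0.077 + 0.034 + 0.088 + 0.040 = 0.329.
Product: 0.253 × 0.329 = 0.08324.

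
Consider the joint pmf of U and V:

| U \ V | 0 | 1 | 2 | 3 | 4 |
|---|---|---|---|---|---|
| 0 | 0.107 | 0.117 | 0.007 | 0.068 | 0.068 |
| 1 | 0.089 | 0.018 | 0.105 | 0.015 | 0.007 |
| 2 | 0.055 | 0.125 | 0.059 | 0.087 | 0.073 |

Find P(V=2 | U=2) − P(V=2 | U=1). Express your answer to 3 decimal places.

-0.301

P(U=2) = 0.055 + 0.125 + 0.059 + 0.087 + 0.073 = 0.399; P(V=2 | U=2) = 0.059/0.399 = 0.1479.
P(U=1) = 0.089 + 0.018 + 0.105 + 0.015 + 0.007 = 0.234; P(V=2 | U=1) = 0.105/0.234 = 0.4487.
Difference = -0.301.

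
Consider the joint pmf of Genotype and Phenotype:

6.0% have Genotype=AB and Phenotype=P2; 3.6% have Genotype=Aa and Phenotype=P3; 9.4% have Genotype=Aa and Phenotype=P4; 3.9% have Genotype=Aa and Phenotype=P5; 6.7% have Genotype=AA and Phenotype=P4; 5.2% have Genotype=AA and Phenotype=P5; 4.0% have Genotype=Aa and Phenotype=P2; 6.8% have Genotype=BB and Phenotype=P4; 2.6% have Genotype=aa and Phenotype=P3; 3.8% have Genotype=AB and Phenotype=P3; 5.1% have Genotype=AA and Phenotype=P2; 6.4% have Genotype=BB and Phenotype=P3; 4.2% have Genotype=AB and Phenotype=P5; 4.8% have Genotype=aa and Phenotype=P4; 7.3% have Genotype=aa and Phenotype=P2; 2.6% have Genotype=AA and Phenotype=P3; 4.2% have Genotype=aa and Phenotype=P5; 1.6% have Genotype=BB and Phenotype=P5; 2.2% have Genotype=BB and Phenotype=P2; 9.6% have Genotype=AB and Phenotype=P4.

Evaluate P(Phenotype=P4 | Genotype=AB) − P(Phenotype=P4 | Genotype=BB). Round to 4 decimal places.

0.0068

P(Genotype=AB) = 0.060 + 0.038 + 0.096 + 0.042 = 0.236; P(Phenotype=P4 | Genotype=AB) = 0.096/0.236 = 0.40678.
P(Genotype=BB) = 0.022 + 0.064 + 0.068 + 0.016 = 0.170; P(Phenotype=P4 | Genotype=BB) = 0.068/0.170 = 0.40000.
Difference = 0.0068.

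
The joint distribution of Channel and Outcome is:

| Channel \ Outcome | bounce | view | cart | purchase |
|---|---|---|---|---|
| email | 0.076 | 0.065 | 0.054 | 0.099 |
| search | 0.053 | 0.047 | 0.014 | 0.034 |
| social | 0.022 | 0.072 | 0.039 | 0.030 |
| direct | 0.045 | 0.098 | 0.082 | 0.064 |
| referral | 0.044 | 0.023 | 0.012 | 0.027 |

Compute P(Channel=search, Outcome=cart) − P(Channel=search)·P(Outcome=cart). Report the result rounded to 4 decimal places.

P(Channel=search) = 0.053 + 0.047 + 0.014 + 0.034 = 0.148.
P(Outcome=cart) = 0.054 + 0.014 + 0.039 + 0.082 + 0.012 = 0.201.
P(Channel=search, Outcome=cart) − P(Channel=search)P(Outcome=cart) = 0.014 − 0.148×0.201 = -0.0157.

-0.0157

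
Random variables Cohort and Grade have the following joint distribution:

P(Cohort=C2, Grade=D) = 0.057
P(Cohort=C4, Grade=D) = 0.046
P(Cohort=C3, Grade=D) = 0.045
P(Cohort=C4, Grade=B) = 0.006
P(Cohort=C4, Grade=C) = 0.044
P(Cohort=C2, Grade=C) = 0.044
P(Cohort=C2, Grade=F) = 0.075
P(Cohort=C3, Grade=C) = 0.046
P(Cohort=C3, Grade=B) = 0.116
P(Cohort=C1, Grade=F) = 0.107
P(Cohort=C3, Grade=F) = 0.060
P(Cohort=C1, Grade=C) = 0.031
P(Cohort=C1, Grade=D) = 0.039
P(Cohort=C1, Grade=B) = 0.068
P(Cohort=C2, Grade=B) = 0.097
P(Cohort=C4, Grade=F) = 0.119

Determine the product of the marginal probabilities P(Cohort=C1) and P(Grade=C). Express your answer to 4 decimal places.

P(Cohort=C1) = 0.068 + 0.031 + 0.039 + 0.107 = 0.245.
P(Grade=C) = 0.031 + 0.044 + 0.046 + 0.044 = 0.165.
Product: 0.245 × 0.165 = 0.0404.

0.0404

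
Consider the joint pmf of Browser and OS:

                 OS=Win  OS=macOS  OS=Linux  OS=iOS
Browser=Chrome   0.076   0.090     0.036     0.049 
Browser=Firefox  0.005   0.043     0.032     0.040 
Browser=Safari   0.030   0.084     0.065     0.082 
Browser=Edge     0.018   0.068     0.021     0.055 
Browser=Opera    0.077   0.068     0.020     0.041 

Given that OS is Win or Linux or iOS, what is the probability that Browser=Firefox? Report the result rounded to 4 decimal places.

P(OS=Win) = 0.076 + 0.005 + 0.030 + 0.018 + 0.077 = 0.206.
P(OS=Linux) = 0.036 + 0.032 + 0.065 + 0.021 + 0.020 = 0.174.
P(OS=iOS) = 0.049 + 0.040 + 0.082 + 0.055 + 0.041 = 0.267.
P(OS ∈ {Win, Linux, iOS}) = 0.206 + 0.174 + 0.267 = 0.647; P(Browser=Firefox, OS ∈ {Win, Linux, iOS}) = 0.005 + 0.032 + 0.040 = 0.077.
P(Browser=Firefox | OS ∈ {Win, Linux, iOS}) = 0.077/0.647 = 0.1190.

0.1190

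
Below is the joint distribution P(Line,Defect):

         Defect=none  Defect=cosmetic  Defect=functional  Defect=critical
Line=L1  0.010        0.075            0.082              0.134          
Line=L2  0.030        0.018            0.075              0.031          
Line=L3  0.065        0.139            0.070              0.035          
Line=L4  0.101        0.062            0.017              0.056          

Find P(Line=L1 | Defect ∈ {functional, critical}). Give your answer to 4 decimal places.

0.4320

P(Defect=functional) = 0.082 + 0.075 + 0.070 + 0.017 = 0.244.
P(Defect=critical) = 0.134 + 0.031 + 0.035 + 0.056 = 0.256.
P(Defect ∈ {functional, critical}) = 0.244 + 0.256 = 0.500; P(Line=L1, Defect ∈ {functional, critical}) = 0.082 + 0.134 = 0.216.
P(Line=L1 | Defect ∈ {functional, critical}) = 0.216/0.500 = 0.4320.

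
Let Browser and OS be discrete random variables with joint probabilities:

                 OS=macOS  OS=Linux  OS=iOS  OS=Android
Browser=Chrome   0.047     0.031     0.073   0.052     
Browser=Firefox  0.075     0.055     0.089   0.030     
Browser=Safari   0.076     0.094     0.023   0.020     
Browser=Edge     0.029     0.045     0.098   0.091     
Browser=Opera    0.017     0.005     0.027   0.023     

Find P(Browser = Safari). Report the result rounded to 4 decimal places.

P(Browser=Safari) = 0.076 + 0.094 + 0.023 + 0.020 = 0.213.

0.2130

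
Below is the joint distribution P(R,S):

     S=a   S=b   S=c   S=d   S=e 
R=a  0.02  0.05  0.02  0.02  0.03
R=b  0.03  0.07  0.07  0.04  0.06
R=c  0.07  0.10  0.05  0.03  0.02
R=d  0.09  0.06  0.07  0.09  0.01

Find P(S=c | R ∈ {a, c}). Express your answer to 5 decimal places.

0.17073

P(R=a) = 0.02 + 0.05 + 0.02 + 0.02 + 0.03 = 0.14.
P(R=c) = 0.07 + 0.10 + 0.05 + 0.03 + 0.02 = 0.27.
P(R ∈ {a, c}) = 0.14 + 0.27 = 0.41; P(S=c, R ∈ {a, c}) = 0.02 + 0.05 = 0.07.
P(S=c | R ∈ {a, c}) = 0.07/0.41 = 0.17073.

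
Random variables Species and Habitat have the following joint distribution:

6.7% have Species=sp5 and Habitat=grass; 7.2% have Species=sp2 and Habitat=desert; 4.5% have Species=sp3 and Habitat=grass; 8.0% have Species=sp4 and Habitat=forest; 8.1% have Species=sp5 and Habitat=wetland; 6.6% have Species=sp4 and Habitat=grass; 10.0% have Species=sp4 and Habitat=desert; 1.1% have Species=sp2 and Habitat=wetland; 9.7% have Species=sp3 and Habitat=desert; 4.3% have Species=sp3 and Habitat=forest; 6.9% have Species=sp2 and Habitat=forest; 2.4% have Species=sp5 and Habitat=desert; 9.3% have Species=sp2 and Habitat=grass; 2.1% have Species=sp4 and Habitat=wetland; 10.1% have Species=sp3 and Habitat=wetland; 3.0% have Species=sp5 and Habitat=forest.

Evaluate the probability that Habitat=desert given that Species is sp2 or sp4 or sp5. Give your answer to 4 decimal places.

0.2745

P(Species=sp2) = 0.069 + 0.093 + 0.011 + 0.072 = 0.245.
P(Species=sp4) = 0.080 + 0.066 + 0.021 + 0.100 = 0.267.
P(Species=sp5) = 0.030 + 0.067 + 0.081 + 0.024 = 0.202.
P(Species ∈ {sp2, sp4, sp5}) = 0.245 + 0.267 + 0.202 = 0.714; P(Habitat=desert, Species ∈ {sp2, sp4, sp5}) = 0.072 + 0.100 + 0.024 = 0.196.
P(Habitat=desert | Species ∈ {sp2, sp4, sp5}) = 0.196/0.714 = 0.2745.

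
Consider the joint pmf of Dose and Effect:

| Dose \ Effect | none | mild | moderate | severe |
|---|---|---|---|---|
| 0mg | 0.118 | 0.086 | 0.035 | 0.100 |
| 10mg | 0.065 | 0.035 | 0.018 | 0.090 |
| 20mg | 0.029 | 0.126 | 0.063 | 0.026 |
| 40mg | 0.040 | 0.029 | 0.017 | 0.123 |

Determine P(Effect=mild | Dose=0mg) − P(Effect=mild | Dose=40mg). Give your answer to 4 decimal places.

P(Dose=0mg) = 0.118 + 0.086 + 0.035 + 0.100 = 0.339; P(Effect=mild | Dose=0mg) = 0.086/0.339 = 0.25369.
P(Dose=40mg) = 0.040 + 0.029 + 0.017 + 0.123 = 0.209; P(Effect=mild | Dose=40mg) = 0.029/0.209 = 0.13876.
Difference = 0.1149.

0.1149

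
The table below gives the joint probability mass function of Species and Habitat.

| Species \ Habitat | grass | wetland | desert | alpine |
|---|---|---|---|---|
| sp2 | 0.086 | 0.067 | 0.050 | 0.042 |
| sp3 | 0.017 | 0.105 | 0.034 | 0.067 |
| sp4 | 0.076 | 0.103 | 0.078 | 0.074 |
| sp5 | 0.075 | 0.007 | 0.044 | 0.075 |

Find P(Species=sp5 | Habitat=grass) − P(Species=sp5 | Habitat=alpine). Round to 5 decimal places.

P(Habitat=grass) = 0.086 + 0.017 + 0.076 + 0.075 = 0.254; P(Species=sp5 | Habitat=grass) = 0.075/0.254 = 0.295276.
P(Habitat=alpine) = 0.042 + 0.067 + 0.074 + 0.075 = 0.258; P(Species=sp5 | Habitat=alpine) = 0.075/0.258 = 0.290698.
Difference = 0.00458.

0.00458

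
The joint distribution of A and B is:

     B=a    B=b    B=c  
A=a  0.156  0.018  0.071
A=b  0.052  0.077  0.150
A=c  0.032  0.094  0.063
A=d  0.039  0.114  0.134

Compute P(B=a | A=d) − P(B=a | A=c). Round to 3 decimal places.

-0.033

P(A=d) = 0.039 + 0.114 + 0.134 = 0.287; P(B=a | A=d) = 0.039/0.287 = 0.1359.
P(A=c) = 0.032 + 0.094 + 0.063 = 0.189; P(B=a | A=c) = 0.032/0.189 = 0.1693.
Difference = -0.033.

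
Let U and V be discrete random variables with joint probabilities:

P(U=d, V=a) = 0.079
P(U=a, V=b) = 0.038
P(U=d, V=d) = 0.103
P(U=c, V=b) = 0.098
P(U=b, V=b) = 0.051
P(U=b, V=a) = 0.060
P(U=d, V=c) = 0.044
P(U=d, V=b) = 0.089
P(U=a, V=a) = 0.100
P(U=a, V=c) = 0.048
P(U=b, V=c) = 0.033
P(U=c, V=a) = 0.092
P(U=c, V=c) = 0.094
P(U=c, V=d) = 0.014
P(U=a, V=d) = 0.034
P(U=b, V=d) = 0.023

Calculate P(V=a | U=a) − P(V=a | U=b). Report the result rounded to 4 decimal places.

0.0953

P(U=a) = 0.100 + 0.038 + 0.048 + 0.034 = 0.220; P(V=a | U=a) = 0.100/0.220 = 0.45455.
P(U=b) = 0.060 + 0.051 + 0.033 + 0.023 = 0.167; P(V=a | U=b) = 0.060/0.167 = 0.35928.
Difference = 0.0953.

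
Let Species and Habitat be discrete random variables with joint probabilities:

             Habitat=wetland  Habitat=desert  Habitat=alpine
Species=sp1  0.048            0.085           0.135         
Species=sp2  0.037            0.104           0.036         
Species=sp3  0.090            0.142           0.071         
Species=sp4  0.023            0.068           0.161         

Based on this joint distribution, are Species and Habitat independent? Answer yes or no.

P(Species=sp4) = 0.252 and P(Habitat=alpine) = 0.403, so their product is 0.10156, but P(Species=sp4, Habitat=alpine) = 0.161. Since these differ, Species and Habitat are not independent.

no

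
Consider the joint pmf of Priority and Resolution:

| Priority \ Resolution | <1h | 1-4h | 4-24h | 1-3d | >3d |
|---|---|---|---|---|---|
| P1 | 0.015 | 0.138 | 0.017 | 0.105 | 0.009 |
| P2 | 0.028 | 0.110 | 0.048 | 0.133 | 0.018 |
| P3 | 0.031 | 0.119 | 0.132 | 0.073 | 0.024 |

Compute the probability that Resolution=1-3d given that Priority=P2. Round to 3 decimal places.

P(Priority=P2) = 0.028 + 0.110 + 0.048 + 0.133 + 0.018 = 0.337.
P(Resolution=1-3d | Priority=P2) = 0.133/0.337 = 0.395.

0.395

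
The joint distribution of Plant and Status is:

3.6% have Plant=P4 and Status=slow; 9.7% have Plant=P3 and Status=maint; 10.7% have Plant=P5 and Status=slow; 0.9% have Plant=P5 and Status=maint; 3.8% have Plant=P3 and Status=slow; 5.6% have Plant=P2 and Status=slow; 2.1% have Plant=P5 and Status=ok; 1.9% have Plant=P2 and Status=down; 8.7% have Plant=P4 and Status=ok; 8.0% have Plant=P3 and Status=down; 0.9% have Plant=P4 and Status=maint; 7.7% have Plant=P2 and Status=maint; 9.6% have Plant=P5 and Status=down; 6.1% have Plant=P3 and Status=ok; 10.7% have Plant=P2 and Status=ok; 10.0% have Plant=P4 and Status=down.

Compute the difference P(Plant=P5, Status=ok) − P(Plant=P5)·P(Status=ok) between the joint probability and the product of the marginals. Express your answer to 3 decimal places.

P(Plant=P5) = 0.021 + 0.107 + 0.096 + 0.009 = 0.233.
P(Status=ok) = 0.107 + 0.061 + 0.087 + 0.021 = 0.276.
P(Plant=P5, Status=ok) − P(Plant=P5)P(Status=ok) = 0.021 − 0.233×0.276 = -0.043.

-0.043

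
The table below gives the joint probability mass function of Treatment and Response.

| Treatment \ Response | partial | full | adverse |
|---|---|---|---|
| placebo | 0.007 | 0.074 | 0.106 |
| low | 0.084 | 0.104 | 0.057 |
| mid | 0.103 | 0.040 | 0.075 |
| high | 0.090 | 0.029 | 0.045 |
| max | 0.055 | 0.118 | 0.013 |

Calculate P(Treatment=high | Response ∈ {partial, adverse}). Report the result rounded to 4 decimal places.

0.2126

P(Response=partial) = 0.007 + 0.084 + 0.103 + 0.090 + 0.055 = 0.339.
P(Response=adverse) = 0.106 + 0.057 + 0.075 + 0.045 + 0.013 = 0.296.
P(Response ∈ {partial, adverse}) = 0.339 + 0.296 = 0.635; P(Treatment=high, Response ∈ {partial, adverse}) = 0.090 + 0.045 = 0.135.
P(Treatment=high | Response ∈ {partial, adverse}) = 0.135/0.635 = 0.2126.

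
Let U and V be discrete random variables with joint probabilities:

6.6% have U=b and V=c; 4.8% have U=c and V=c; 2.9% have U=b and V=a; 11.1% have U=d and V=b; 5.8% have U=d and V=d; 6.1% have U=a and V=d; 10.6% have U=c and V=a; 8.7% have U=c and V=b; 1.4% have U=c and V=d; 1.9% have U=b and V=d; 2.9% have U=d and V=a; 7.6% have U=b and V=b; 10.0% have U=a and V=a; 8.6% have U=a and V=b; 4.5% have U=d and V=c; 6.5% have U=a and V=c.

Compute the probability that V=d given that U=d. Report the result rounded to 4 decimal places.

P(U=d) = 0.029 + 0.111 + 0.045 + 0.058 = 0.243.
P(V=d | U=d) = 0.058/0.243 = 0.2387.

0.2387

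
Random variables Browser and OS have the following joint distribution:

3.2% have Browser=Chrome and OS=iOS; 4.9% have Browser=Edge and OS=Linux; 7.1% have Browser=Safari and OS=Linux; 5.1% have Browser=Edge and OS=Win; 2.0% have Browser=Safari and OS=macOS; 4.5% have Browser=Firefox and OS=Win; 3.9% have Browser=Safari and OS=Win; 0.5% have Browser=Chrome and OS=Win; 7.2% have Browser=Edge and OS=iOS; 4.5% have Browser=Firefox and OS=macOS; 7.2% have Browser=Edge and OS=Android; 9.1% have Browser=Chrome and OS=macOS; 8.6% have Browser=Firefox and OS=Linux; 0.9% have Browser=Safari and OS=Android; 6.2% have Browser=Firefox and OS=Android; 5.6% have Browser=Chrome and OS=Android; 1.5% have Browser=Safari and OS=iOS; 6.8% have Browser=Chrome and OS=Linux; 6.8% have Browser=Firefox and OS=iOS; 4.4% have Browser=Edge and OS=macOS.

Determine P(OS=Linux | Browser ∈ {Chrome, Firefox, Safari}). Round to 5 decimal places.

P(Browser=Chrome) = 0.005 + 0.091 + 0.068 + 0.032 + 0.056 = 0.252.
P(Browser=Firefox) = 0.045 + 0.045 + 0.086 + 0.068 + 0.062 = 0.306.
P(Browser=Safari) = 0.039 + 0.020 + 0.071 + 0.015 + 0.009 = 0.154.
P(Browser ∈ {Chrome, Firefox, Safari}) = 0.252 + 0.306 + 0.154 = 0.712; P(OS=Linux, Browser ∈ {Chrome, Firefox, Safari}) = 0.068 + 0.086 + 0.071 = 0.225.
P(OS=Linux | Browser ∈ {Chrome, Firefox, Safari}) = 0.225/0.712 = 0.31601.

0.31601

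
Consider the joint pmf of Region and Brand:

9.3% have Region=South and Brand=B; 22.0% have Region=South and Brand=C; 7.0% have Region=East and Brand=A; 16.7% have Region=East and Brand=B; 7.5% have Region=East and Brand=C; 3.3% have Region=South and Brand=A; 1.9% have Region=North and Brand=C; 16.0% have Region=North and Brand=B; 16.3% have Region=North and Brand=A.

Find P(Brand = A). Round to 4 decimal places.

0.2660

P(Brand=A) = 0.163 + 0.033 + 0.070 = 0.266.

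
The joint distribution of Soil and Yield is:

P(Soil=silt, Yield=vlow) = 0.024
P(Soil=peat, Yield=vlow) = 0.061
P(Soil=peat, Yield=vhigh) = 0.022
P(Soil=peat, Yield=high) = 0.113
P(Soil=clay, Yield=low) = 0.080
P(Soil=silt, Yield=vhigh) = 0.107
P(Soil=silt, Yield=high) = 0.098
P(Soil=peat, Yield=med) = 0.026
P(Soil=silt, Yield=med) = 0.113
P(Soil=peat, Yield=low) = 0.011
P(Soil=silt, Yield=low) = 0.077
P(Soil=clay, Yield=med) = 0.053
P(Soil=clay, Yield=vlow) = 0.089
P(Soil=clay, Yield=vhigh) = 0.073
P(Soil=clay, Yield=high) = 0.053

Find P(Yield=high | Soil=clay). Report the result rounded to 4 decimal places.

P(Soil=clay) = 0.089 + 0.080 + 0.053 + 0.053 + 0.073 = 0.348.
P(Yield=high | Soil=clay) = 0.053/0.348 = 0.1523.

0.1523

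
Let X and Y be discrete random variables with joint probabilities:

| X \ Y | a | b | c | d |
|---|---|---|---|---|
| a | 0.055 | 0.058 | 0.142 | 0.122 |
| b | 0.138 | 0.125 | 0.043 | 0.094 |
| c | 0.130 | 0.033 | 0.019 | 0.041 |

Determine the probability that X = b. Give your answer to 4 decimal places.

P(X=b) = 0.138 + 0.125 + 0.043 + 0.094 = 0.400.

0.4000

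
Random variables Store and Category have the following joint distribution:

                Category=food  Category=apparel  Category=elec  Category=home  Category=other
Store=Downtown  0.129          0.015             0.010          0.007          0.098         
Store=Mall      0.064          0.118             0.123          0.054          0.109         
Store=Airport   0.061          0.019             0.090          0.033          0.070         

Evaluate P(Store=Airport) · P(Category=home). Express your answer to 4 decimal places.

0.0257

P(Store=Airport) = 0.061 + 0.019 + 0.090 + 0.033 + 0.070 = 0.273.
P(Category=home) = 0.007 + 0.054 + 0.033 = 0.094.
Product: 0.273 × 0.094 = 0.0257.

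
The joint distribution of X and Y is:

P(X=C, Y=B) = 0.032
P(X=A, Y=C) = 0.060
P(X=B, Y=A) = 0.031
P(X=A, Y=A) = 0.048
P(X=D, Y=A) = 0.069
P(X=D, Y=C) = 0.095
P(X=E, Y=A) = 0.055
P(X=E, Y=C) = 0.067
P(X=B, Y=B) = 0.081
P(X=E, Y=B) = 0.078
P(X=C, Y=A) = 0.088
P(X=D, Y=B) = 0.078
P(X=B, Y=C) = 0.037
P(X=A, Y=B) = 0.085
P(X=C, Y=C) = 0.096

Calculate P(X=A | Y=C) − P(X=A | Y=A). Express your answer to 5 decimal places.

0.00407

P(Y=C) = 0.060 + 0.037 + 0.096 + 0.095 + 0.067 = 0.355; P(X=A | Y=C) = 0.060/0.355 = 0.169014.
P(Y=A) = 0.048 + 0.031 + 0.088 + 0.069 + 0.055 = 0.291; P(X=A | Y=A) = 0.048/0.291 = 0.164948.
Difference = 0.00407.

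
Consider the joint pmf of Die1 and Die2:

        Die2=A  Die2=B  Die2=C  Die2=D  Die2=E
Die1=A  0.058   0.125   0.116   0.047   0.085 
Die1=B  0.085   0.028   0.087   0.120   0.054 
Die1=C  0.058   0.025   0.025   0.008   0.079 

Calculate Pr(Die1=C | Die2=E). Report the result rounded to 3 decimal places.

P(Die2=E) = 0.085 + 0.054 + 0.079 = 0.218.
P(Die1=C | Die2=E) = 0.079/0.218 = 0.362.

0.362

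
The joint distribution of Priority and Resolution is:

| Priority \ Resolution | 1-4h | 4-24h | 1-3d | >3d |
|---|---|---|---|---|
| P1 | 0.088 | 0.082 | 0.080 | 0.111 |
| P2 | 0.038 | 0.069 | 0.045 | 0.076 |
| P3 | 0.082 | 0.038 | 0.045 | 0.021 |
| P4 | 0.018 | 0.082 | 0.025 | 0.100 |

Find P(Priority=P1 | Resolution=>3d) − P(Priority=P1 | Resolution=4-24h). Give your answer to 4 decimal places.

P(Resolution=>3d) = 0.111 + 0.076 + 0.021 + 0.100 = 0.308; P(Priority=P1 | Resolution=>3d) = 0.111/0.308 = 0.36039.
P(Resolution=4-24h) = 0.082 + 0.069 + 0.038 + 0.082 = 0.271; P(Priority=P1 | Resolution=4-24h) = 0.082/0.271 = 0.30258.
Difference = 0.0578.

0.0578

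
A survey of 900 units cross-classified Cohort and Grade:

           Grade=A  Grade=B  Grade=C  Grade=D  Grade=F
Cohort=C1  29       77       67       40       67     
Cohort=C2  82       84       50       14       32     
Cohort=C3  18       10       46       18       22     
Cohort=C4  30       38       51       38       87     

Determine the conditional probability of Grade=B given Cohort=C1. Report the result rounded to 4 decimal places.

Total with Cohort=C1: 29 + 77 + 67 + 40 + 67 = 280.
P(Grade=B | Cohort=C1) = 77/280 = 0.2750.

0.2750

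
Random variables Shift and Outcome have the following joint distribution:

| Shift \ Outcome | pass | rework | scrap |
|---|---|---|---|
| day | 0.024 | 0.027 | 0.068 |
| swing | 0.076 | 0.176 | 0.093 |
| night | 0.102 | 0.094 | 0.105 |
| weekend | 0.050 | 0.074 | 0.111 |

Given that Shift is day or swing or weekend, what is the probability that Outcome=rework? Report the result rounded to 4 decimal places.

P(Shift=day) = 0.024 + 0.027 + 0.068 = 0.119.
P(Shift=swing) = 0.076 + 0.176 + 0.093 = 0.345.
P(Shift=weekend) = 0.050 + 0.074 + 0.111 = 0.235.
P(Shift ∈ {day, swing, weekend}) = 0.119 + 0.345 + 0.235 = 0.699; P(Outcome=rework, Shift ∈ {day, swing, weekend}) = 0.027 + 0.176 + 0.074 = 0.277.
P(Outcome=rework | Shift ∈ {day, swing, weekend}) = 0.277/0.699 = 0.3963.

0.3963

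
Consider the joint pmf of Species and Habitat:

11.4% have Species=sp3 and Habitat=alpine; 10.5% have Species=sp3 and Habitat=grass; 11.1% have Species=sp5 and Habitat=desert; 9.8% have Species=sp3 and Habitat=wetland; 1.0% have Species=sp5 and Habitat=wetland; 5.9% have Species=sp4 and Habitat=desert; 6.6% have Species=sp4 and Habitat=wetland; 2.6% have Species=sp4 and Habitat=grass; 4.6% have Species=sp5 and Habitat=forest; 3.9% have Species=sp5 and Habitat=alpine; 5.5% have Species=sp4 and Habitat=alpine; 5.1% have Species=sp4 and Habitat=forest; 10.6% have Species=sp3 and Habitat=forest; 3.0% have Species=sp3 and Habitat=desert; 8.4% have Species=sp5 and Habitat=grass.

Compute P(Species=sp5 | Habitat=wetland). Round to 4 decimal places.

P(Habitat=wetland) = 0.098 + 0.066 + 0.010 = 0.174.
P(Species=sp5 | Habitat=wetland) = 0.010/0.174 = 0.0575.

0.0575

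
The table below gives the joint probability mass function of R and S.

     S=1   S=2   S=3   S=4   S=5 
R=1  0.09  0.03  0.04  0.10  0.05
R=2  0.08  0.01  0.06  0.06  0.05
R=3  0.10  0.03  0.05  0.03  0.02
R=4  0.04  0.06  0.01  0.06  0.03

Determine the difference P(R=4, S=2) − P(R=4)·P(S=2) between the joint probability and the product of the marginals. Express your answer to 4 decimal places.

0.0340

P(R=4) = 0.04 + 0.06 + 0.01 + 0.06 + 0.03 = 0.20.
P(S=2) = 0.03 + 0.01 + 0.03 + 0.06 = 0.13.
P(R=4, S=2) − P(R=4)P(S=2) = 0.06 − 0.20×0.13 = 0.0340.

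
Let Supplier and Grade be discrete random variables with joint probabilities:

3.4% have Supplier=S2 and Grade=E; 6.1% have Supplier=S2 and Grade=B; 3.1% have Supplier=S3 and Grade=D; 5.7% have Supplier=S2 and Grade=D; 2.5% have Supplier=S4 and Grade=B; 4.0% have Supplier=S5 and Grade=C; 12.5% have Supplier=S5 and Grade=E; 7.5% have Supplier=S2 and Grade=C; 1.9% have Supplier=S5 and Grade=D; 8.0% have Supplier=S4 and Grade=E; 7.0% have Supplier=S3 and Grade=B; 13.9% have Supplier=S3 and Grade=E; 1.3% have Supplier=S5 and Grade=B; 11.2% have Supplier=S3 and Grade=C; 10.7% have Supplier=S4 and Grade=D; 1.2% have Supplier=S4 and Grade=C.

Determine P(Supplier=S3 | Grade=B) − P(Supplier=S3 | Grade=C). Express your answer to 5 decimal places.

-0.05442

P(Grade=B) = 0.061 + 0.070 + 0.025 + 0.013 = 0.169; P(Supplier=S3 | Grade=B) = 0.070/0.169 = 0.414201.
P(Grade=C) = 0.075 + 0.112 + 0.012 + 0.040 = 0.239; P(Supplier=S3 | Grade=C) = 0.112/0.239 = 0.468619.
Difference = -0.05442.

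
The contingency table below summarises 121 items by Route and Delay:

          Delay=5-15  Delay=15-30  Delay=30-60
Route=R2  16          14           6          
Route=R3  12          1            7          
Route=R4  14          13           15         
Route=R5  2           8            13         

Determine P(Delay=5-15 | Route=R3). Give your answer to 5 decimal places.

Total with Route=R3: 12 + 1 + 7 = 20.
P(Delay=5-15 | Route=R3) = 12/20 = 0.60000.

0.60000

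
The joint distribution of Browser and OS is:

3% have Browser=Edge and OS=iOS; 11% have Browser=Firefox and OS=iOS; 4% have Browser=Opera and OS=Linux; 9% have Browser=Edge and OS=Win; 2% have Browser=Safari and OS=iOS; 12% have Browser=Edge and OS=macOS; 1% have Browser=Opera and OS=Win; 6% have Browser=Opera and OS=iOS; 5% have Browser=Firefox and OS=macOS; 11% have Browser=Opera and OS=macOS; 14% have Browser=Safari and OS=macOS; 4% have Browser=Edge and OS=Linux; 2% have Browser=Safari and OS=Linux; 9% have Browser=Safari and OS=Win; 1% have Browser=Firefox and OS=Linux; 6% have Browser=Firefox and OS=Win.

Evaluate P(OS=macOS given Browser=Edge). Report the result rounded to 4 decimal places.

P(Browser=Edge) = 0.09 + 0.12 + 0.04 + 0.03 = 0.28.
P(OS=macOS | Browser=Edge) = 0.12/0.28 = 0.4286.

0.4286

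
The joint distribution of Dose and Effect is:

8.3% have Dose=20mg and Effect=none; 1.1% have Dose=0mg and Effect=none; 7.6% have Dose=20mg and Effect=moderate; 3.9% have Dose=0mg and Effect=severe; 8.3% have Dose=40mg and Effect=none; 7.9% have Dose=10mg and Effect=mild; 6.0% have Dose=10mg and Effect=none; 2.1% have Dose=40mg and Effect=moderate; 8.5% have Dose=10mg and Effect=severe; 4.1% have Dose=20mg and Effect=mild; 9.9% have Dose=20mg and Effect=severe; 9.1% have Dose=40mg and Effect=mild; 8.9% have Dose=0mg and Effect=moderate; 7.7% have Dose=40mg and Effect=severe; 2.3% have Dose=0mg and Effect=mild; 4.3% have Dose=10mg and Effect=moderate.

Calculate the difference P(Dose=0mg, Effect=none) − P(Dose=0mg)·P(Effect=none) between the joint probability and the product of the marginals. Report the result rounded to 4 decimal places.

-0.0274

P(Dose=0mg) = 0.011 + 0.023 + 0.089 + 0.039 = 0.162.
P(Effect=none) = 0.011 + 0.060 + 0.083 + 0.083 = 0.237.
P(Dose=0mg, Effect=none) − P(Dose=0mg)P(Effect=none) = 0.011 − 0.162×0.237 = -0.0274.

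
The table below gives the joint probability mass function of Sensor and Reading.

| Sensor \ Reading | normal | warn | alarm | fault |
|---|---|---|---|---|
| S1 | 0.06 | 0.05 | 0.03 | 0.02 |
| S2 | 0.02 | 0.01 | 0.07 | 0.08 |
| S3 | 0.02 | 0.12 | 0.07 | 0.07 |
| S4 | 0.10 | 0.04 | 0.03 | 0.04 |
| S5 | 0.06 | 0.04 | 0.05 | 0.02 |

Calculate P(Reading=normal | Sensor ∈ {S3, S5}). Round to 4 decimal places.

0.1778

P(Sensor=S3) = 0.02 + 0.12 + 0.07 + 0.07 = 0.28.
P(Sensor=S5) = 0.06 + 0.04 + 0.05 + 0.02 = 0.17.
P(Sensor ∈ {S3, S5}) = 0.28 + 0.17 = 0.45; P(Reading=normal, Sensor ∈ {S3, S5}) = 0.02 + 0.06 = 0.08.
P(Reading=normal | Sensor ∈ {S3, S5}) = 0.08/0.45 = 0.1778.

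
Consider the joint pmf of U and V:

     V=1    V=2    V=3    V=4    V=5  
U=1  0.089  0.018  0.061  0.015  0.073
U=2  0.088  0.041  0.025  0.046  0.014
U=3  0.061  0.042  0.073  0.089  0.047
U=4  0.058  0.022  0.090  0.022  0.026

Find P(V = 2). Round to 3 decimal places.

0.123

P(V=2) = 0.018 + 0.041 + 0.042 + 0.022 = 0.123.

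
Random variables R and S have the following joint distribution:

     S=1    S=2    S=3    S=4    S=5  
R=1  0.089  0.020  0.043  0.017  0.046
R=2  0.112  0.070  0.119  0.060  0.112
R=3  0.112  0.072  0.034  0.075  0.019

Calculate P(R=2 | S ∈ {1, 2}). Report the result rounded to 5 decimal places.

P(S=1) = 0.089 + 0.112 + 0.112 = 0.313.
P(S=2) = 0.020 + 0.070 + 0.072 = 0.162.
P(S ∈ {1, 2}) = 0.313 + 0.162 = 0.475; P(R=2, S ∈ {1, 2}) = 0.112 + 0.070 = 0.182.
P(R=2 | S ∈ {1, 2}) = 0.182/0.475 = 0.38316.

0.38316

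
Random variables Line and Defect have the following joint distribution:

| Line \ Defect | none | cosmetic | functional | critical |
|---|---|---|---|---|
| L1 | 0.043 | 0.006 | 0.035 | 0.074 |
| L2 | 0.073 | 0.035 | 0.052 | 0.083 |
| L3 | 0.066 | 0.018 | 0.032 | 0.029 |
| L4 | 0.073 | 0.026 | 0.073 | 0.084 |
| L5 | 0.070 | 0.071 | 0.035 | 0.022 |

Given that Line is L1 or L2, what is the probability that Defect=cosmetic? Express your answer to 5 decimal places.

0.10224

P(Line=L1) = 0.043 + 0.006 + 0.035 + 0.074 = 0.158.
P(Line=L2) = 0.073 + 0.035 + 0.052 + 0.083 = 0.243.
P(Line ∈ {L1, L2}) = 0.158 + 0.243 = 0.401; P(Defect=cosmetic, Line ∈ {L1, L2}) = 0.006 + 0.035 = 0.041.
P(Defect=cosmetic | Line ∈ {L1, L2}) = 0.041/0.401 = 0.10224.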